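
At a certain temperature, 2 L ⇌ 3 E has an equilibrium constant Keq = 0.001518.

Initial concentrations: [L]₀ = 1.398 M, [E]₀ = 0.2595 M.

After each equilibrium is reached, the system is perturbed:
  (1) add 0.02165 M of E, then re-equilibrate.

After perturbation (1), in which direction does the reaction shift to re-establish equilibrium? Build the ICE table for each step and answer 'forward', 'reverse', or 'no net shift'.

Direction: reverse

Q₀ = 0.008941 vs Keq = 0.001518 ⇒ Q>K, reverse
Step 1:
                    L           E
  I             1.398      0.2595
  C           0.07386     -0.1108
  E             1.472      0.1487
  solve Keq expr → x = -0.03693; check Q = 0.001518
Then add 0.02165 M of E.
Step 2:
                    L           E
  I             1.472      0.1704
  C           0.01381    -0.02072
  E             1.486      0.1496
  solve Keq expr → x = -0.006907; check Q = 0.001518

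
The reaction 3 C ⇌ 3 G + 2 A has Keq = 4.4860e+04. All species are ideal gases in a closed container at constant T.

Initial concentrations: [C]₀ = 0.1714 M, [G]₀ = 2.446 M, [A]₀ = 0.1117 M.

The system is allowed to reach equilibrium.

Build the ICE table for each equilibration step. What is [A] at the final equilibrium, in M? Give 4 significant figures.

[A]_eq = 0.2088 M

Q₀ = 36.26 vs Keq = 4.4860e+04 ⇒ Q<K, forward
Step 1:
                  C         G         A
  init       0.1714     2.446    0.1117
  Δ         -0.1457    0.1457   0.09715
  eq        0.02568     2.592    0.2088
  solve Keq expr → x = 0.04857; check Q = 4.4860e+04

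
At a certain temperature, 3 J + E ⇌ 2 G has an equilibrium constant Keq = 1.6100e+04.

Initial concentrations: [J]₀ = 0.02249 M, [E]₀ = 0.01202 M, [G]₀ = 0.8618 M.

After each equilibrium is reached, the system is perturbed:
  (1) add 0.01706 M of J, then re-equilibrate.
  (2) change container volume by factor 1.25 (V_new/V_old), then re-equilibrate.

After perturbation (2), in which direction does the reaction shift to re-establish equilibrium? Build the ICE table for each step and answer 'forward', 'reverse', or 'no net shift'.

Direction: reverse

Q₀ = 5.4318e+06 vs Keq = 1.6100e+04 ⇒ Q>K, reverse
Step 1:
                   J          E          G
  init       0.02249    0.01202     0.8618
  Δ          0.07936    0.02645    -0.0529
  eq          0.1018    0.03847     0.8089
  solve Keq expr → x = -0.02645; check Q = 1.6100e+04
Then add 0.01706 M of J.
Step 2:
                   J          E          G
  init        0.1189    0.03847     0.8089
  Δ         -0.01241  -0.004135    0.00827
  eq          0.1065    0.03434     0.8172
  solve Keq expr → x = 0.004135; check Q = 1.6100e+04
Then change container volume by factor 1.25 (V_new/V_old).
Step 3:
                   J          E          G
  init        0.0852    0.02747     0.6537
  Δ         0.009513   0.003171  -0.006342
  eq         0.09471    0.03064     0.6474
  solve Keq expr → x = -0.003171; check Q = 1.6100e+04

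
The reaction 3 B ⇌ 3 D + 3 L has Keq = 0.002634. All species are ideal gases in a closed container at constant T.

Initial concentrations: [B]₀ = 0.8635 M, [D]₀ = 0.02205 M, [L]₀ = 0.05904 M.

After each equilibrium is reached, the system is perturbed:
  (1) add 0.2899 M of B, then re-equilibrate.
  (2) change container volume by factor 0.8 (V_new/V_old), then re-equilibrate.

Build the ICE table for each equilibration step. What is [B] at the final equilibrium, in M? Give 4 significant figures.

[B]_eq = 1.102 M

Q₀ = 3.4267e-09 vs Keq = 0.002634 ⇒ Q<K, forward
Step 1:
                  B         D         L
  Initial    0.8635   0.02205   0.05904
  Change    -0.2509    0.2509    0.2509
  Equil      0.6126     0.273    0.3099
  solve Keq expr → x = 0.08364; check Q = 0.002634
Then add 0.2899 M of B.
Step 2:
                  B         D         L
  Initial    0.9025     0.273    0.3099
  Change   -0.05181   0.05181   0.05181
  Equil      0.8507    0.3248    0.3618
  solve Keq expr → x = 0.01727; check Q = 0.002634
Then change container volume by factor 0.8 (V_new/V_old).
Step 3:
                  B         D         L
  Initial     1.063     0.406    0.4522
  Change    0.03833  -0.03833  -0.03833
  Equil       1.102    0.3676    0.4139
  solve Keq expr → x = -0.01278; check Q = 0.002634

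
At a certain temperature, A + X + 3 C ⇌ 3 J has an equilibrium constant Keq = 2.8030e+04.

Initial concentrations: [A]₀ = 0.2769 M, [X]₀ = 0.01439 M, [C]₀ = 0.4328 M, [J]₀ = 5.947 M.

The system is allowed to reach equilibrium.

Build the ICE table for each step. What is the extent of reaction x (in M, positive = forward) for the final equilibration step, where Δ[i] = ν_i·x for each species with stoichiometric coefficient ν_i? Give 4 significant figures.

Q₀ = 6.5110e+05 vs Keq = 2.8030e+04 ⇒ Q>K, reverse
Step 1:
                    A           X           C           J
  init         0.2769     0.01439      0.4328       5.947
  Δ           0.06535     0.06535       0.196      -0.196
  eq           0.3422     0.07974      0.6288       5.751
  solve Keq expr → x = -0.06535; check Q = 2.8030e+04

x = -0.06535 M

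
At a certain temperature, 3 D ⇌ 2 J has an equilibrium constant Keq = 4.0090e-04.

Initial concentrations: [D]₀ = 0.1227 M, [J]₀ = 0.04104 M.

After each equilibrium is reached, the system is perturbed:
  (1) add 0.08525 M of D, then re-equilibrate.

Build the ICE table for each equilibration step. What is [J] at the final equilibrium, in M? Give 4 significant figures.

Q₀ = 0.9118 vs Keq = 4.0090e-04 ⇒ Q>K, reverse
Step 1:
                   D          J
  init        0.1227    0.04104
  Δ          0.05923   -0.03949
  eq          0.1819   0.001554
  solve Keq expr → x = -0.01974; check Q = 4.0090e-04
Then add 0.08525 M of D.
Step 2:
                   D          J
  init        0.2672   0.001554
  Δ        -0.001776   0.001184
  eq          0.2654   0.002738
  solve Keq expr → x = 5.9197e-04; check Q = 4.0090e-04

[J]_eq = 0.002738 M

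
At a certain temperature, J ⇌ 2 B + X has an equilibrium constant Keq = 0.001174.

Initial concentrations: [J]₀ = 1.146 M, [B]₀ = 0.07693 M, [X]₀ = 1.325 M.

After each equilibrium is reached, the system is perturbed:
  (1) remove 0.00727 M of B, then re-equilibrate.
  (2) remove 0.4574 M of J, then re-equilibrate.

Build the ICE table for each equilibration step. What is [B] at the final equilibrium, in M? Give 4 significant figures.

[B]_eq = 0.02531 M

Q₀ = 0.006843 vs Keq = 0.001174 ⇒ Q>K, reverse
Step 1:
                  J         B         X
  I           1.146   0.07693     1.325
  C         0.02224  -0.04448  -0.02224
  E           1.168   0.03245     1.303
  solve Keq expr → x = -0.02224; check Q = 0.001174
Then remove 0.00727 M of B.
Step 2:
                  J         B         X
  I           1.168   0.02518     1.303
  C       -0.003588  0.007176  0.003588
  E           1.165   0.03235     1.306
  solve Keq expr → x = 0.003588; check Q = 0.001174
Then remove 0.4574 M of J.
Step 3:
                  J         B         X
  I          0.7073   0.03235     1.306
  C        0.003522 -0.007044 -0.003522
  E          0.7108   0.02531     1.303
  solve Keq expr → x = -0.003522; check Q = 0.001174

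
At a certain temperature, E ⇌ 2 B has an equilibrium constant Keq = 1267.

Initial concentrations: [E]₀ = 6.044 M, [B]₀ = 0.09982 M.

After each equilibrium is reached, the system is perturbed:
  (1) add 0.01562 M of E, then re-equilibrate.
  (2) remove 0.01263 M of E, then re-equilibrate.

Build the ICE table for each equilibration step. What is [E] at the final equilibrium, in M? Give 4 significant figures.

[E]_eq = 0.113 M

Q₀ = 0.001649 vs Keq = 1267 ⇒ Q<K, forward
Step 1:
                  E         B
  Initial     6.044   0.09982
  Change     -5.931     11.86
  Equil      0.1129     11.96
  solve Keq expr → x = 5.931; check Q = 1267
Then add 0.01562 M of E.
Step 2:
                  E         B
  Initial    0.1286     11.96
  Change   -0.01505    0.0301
  Equil      0.1135     11.99
  solve Keq expr → x = 0.01505; check Q = 1267
Then remove 0.01263 M of E.
Step 3:
                  E         B
  Initial    0.1009     11.99
  Change    0.01217  -0.02434
  Equil       0.113     11.97
  solve Keq expr → x = -0.01217; check Q = 1267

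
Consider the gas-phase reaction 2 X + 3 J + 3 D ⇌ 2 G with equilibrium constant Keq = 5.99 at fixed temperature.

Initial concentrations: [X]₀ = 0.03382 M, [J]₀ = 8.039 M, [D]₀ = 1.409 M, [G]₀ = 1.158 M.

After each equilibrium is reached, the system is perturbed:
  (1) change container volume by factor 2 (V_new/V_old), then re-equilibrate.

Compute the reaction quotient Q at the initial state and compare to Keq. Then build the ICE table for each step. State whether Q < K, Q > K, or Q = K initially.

Q₀ = 0.8067 vs Keq = 5.99 ⇒ Q<K, forward
Step 1:
                    X           J           D           G
  I           0.03382       8.039       1.409       1.158
  C          -0.02068    -0.03102    -0.03102     0.02068
  E           0.01314       8.008       1.378       1.179
  solve Keq expr → x = 0.01034; check Q = 5.99
Then change container volume by factor 2 (V_new/V_old).
Step 2:
                    X           J           D           G
  I          0.006569       4.004       0.689      0.5893
  C            0.0365     0.05475     0.05475     -0.0365
  E           0.04307       4.059      0.7437      0.5528
  solve Keq expr → x = -0.01825; check Q = 5.99

Q₀ = 0.8067; Q < K (proceeds forward)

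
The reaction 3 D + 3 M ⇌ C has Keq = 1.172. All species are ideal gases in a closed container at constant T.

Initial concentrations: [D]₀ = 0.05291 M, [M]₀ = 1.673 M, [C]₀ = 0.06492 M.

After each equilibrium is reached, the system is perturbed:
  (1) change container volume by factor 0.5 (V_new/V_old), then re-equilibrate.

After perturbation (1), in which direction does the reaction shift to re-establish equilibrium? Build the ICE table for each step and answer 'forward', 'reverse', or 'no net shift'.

Q₀ = 93.6 vs Keq = 1.172 ⇒ Q>K, reverse
Step 1:
                   D          M          C
  I          0.05291      1.673    0.06492
  C           0.1095     0.1095   -0.03649
  E           0.1624      1.782    0.02843
  solve Keq expr → x = -0.03649; check Q = 1.172
Then change container volume by factor 0.5 (V_new/V_old).
Step 2:
                   D          M          C
  I           0.3248      3.565    0.05685
  C          -0.1867    -0.1867    0.06222
  E           0.1381      3.378     0.1191
  solve Keq expr → x = 0.06222; check Q = 1.172

Direction: forward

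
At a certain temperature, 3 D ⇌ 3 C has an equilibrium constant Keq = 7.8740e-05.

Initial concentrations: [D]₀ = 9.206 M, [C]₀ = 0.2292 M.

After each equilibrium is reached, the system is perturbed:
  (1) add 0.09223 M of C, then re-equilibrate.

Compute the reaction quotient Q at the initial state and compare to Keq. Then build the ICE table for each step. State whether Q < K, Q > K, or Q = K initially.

Q₀ = 1.5432e-05 vs Keq = 7.8740e-05 ⇒ Q<K, forward
Step 1:
                  D         C
  init        9.206    0.2292
  Δ         -0.1586    0.1586
  eq          9.047    0.3878
  solve Keq expr → x = 0.05286; check Q = 7.8740e-05
Then add 0.09223 M of C.
Step 2:
                  D         C
  init        9.047      0.48
  Δ         0.08844  -0.08844
  eq          9.136    0.3916
  solve Keq expr → x = -0.02948; check Q = 7.8740e-05

Q₀ = 1.5432e-05; Q < K (proceeds forward)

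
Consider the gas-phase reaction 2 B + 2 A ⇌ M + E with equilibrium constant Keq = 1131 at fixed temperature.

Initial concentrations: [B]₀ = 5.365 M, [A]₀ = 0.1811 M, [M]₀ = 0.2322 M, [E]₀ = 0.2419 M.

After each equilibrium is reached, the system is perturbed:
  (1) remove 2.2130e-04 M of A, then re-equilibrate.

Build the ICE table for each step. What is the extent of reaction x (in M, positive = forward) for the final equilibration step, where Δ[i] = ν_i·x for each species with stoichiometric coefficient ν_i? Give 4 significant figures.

x = -1.1029e-04 M

Q₀ = 0.0595 vs Keq = 1131 ⇒ Q<K, forward
Step 1:
                   B          A          M          E
  Initial      5.365     0.1811     0.2322     0.2419
  Change     -0.1792    -0.1792    0.08961    0.08961
  Equil        5.186   0.001873     0.3218     0.3315
  solve Keq expr → x = 0.08961; check Q = 1131
Then remove 2.2130e-04 M of A.
Step 2:
                   B          A          M          E
  Initial      5.186   0.001652     0.3218     0.3315
  Change  2.2059e-04 2.2059e-04 -1.1029e-04 -1.1029e-04
  Equil        5.186   0.001872     0.3217     0.3314
  solve Keq expr → x = -1.1029e-04; check Q = 1131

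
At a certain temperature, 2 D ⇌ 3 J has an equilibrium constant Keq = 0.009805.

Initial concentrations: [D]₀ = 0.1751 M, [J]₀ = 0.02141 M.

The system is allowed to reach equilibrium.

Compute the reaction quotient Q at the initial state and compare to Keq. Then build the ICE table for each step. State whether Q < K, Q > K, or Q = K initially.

Q₀ = 3.2009e-04; Q < K (proceeds forward)

Q₀ = 3.2009e-04 vs Keq = 0.009805 ⇒ Q<K, forward
Step 1:
                  D         J
  I          0.1751   0.02141
  C        -0.02587   0.03881
  E          0.1492   0.06022
  solve Keq expr → x = 0.01294; check Q = 0.009805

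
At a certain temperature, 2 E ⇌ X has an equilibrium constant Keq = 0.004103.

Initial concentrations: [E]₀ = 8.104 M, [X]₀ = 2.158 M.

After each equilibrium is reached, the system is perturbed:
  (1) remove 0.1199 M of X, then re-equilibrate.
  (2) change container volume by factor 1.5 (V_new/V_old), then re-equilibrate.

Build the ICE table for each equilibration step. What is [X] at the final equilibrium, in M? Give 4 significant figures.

Q₀ = 0.03286 vs Keq = 0.004103 ⇒ Q>K, reverse
Step 1:
                    E           X
  Initial       8.104       2.158
  Change        3.257      -1.628
  Equil         11.36      0.5296
  solve Keq expr → x = -1.628; check Q = 0.004103
Then remove 0.1199 M of X.
Step 2:
                    E           X
  Initial       11.36      0.4097
  Change      -0.2024      0.1012
  Equil         11.16      0.5109
  solve Keq expr → x = 0.1012; check Q = 0.004103
Then change container volume by factor 1.5 (V_new/V_old).
Step 3:
                    E           X
  Initial       7.439      0.3406
  Change       0.2021      -0.101
  Equil         7.641      0.2396
  solve Keq expr → x = -0.101; check Q = 0.004103

[X]_eq = 0.2396 M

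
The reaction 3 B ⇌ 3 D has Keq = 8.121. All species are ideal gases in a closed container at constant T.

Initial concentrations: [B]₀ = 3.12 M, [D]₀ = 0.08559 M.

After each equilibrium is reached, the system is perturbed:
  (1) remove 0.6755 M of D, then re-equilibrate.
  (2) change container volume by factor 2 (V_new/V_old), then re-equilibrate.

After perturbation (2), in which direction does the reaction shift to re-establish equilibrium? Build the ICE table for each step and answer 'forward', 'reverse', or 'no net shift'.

Direction: no net shift

Q₀ = 2.0645e-05 vs Keq = 8.121 ⇒ Q<K, forward
Step 1:
                   B          D
  init          3.12    0.08559
  Δ           -2.055      2.055
  eq           1.065      2.141
  solve Keq expr → x = 0.685; check Q = 8.121
Then remove 0.6755 M of D.
Step 2:
                   B          D
  init         1.065      1.465
  Δ          -0.2244     0.2244
  eq          0.8406       1.69
  solve Keq expr → x = 0.07481; check Q = 8.121
Then change container volume by factor 2 (V_new/V_old).
Step 3:
                   B          D
  init        0.4203     0.8448
  Δ                0          0
  eq          0.4203     0.8448
  solve Keq expr → x = 0; check Q = 8.121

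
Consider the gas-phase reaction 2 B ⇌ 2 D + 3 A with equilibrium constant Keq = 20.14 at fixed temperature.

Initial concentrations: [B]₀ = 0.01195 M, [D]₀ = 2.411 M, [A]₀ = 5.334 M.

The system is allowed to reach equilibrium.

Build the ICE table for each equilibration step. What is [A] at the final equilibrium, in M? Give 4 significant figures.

[A]_eq = 3.281 M

Q₀ = 6.1776e+06 vs Keq = 20.14 ⇒ Q>K, reverse
Step 1:
                   B          D          A
  I          0.01195      2.411      5.334
  C            1.369     -1.369     -2.053
  E            1.381      1.042      3.281
  solve Keq expr → x = -0.6843; check Q = 20.14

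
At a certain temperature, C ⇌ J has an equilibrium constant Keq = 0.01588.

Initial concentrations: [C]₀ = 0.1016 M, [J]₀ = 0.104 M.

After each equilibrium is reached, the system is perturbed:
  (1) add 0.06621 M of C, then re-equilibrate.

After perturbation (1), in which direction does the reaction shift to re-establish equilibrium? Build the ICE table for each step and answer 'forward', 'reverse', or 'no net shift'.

Direction: forward

Q₀ = 1.024 vs Keq = 0.01588 ⇒ Q>K, reverse
Step 1:
                    C           J
  Initial      0.1016       0.104
  Change       0.1008     -0.1008
  Equil        0.2024    0.003214
  solve Keq expr → x = -0.1008; check Q = 0.01588
Then add 0.06621 M of C.
Step 2:
                    C           J
  Initial      0.2686    0.003214
  Change    -0.001035    0.001035
  Equil        0.2676    0.004249
  solve Keq expr → x = 0.001035; check Q = 0.01588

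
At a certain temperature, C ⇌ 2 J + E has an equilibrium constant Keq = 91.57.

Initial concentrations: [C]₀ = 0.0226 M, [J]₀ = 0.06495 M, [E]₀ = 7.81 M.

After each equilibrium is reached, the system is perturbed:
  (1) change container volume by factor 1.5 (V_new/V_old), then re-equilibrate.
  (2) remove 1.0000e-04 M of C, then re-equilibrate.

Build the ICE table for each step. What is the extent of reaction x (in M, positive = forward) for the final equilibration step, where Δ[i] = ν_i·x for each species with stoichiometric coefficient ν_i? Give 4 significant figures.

Q₀ = 1.458 vs Keq = 91.57 ⇒ Q<K, forward
Step 1:
                  C         J         E
  Initial    0.0226   0.06495      7.81
  Change    -0.0216    0.0432    0.0216
  Equil       0.001    0.1081     7.832
  solve Keq expr → x = 0.0216; check Q = 91.57
Then change container volume by factor 1.5 (V_new/V_old).
Step 2:
                  C         J         E
  Initial 6.6689e-04    0.0721     5.221
  Change  -3.6445e-04 7.2890e-04 3.6445e-04
  Equil   3.0244e-04   0.07283     5.221
  solve Keq expr → x = 3.6445e-04; check Q = 91.57
Then remove 1.0000e-04 M of C.
Step 3:
                  C         J         E
  Initial 2.0244e-04   0.07283     5.221
  Change  9.8363e-05 -1.9673e-04 -9.8363e-05
  Equil   3.0080e-04   0.07263     5.221
  solve Keq expr → x = -9.8363e-05; check Q = 91.57

x = -9.8363e-05 M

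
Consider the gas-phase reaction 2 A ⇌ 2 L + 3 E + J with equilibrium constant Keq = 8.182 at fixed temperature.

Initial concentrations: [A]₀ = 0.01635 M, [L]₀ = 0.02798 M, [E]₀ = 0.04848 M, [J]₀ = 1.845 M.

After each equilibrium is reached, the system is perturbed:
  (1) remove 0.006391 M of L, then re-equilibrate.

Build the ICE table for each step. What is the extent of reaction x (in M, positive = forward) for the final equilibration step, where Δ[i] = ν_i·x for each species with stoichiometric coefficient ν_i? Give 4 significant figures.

Q₀ = 6.1566e-04 vs Keq = 8.182 ⇒ Q<K, forward
Step 1:
                   A          L          E          J
  Initial    0.01635    0.02798    0.04848      1.845
  Change    -0.01594    0.01594    0.02391   0.007971
  Equil   4.0715e-04    0.04392    0.07239      1.853
  solve Keq expr → x = 0.007971; check Q = 8.182
Then remove 0.006391 M of L.
Step 2:
                   A          L          E          J
  Initial 4.0715e-04    0.03753    0.07239      1.853
  Change  -5.8072e-05 5.8072e-05 8.7108e-05 2.9036e-05
  Equil   3.4908e-04    0.03759    0.07248      1.853
  solve Keq expr → x = 2.9036e-05; check Q = 8.182

x = 2.9036e-05 M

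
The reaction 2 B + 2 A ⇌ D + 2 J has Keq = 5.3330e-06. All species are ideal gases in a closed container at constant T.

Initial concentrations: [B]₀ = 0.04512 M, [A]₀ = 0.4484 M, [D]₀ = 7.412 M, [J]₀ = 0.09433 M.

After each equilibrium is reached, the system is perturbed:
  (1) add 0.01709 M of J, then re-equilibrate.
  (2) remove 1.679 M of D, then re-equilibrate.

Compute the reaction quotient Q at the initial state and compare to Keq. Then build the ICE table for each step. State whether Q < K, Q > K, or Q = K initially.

Q₀ = 161.1 vs Keq = 5.3330e-06 ⇒ Q>K, reverse
Step 1:
                    B           A           D           J
  init        0.04512      0.4484       7.412     0.09433
  Δ           0.09427     0.09427    -0.04713    -0.09427
  eq           0.1394      0.5427       7.365  6.4366e-05
  solve Keq expr → x = -0.04713; check Q = 5.3330e-06
Then add 0.01709 M of J.
Step 2:
                    B           A           D           J
  init         0.1394      0.5427       7.365     0.01715
  Δ           0.01708     0.01708    -0.00854    -0.01708
  eq           0.1565      0.5597       7.356  7.4570e-05
  solve Keq expr → x = -0.00854; check Q = 5.3330e-06
Then remove 1.679 M of D.
Step 3:
                    B           A           D           J
  init         0.1565      0.5597       5.677  7.4570e-05
  Δ       -1.0306e-05 -1.0306e-05  5.1531e-06  1.0306e-05
  eq           0.1565      0.5597       5.677  8.4876e-05
  solve Keq expr → x = 5.1531e-06; check Q = 5.3330e-06

Q₀ = 161.1; Q > K (proceeds reverse)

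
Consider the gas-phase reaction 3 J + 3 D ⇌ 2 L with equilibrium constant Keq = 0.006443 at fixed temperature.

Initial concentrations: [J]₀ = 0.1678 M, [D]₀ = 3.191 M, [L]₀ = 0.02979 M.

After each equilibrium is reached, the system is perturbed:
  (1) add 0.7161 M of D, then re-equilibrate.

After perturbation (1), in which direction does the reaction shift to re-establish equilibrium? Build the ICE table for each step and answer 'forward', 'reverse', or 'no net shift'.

Q₀ = 0.005781 vs Keq = 0.006443 ⇒ Q<K, forward
Step 1:
                   J          D          L
  Initial     0.1678      3.191    0.02979
  Change   -0.001726  -0.001726   0.001151
  Equil       0.1661      3.189    0.03094
  solve Keq expr → x = 5.7545e-04; check Q = 0.006443
Then add 0.7161 M of D.
Step 2:
                   J          D          L
  Initial     0.1661      3.905    0.03094
  Change    -0.01042   -0.01042   0.006949
  Equil       0.1557      3.895    0.03789
  solve Keq expr → x = 0.003474; check Q = 0.006443

Direction: forward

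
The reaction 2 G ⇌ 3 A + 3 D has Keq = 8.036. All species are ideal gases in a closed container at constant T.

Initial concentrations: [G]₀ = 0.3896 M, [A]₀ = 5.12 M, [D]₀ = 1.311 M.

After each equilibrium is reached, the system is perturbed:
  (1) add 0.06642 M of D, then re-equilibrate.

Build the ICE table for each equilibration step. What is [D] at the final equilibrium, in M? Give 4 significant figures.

Q₀ = 1992 vs Keq = 8.036 ⇒ Q>K, reverse
Step 1:
                  G         A         D
  init       0.3896      5.12     1.311
  Δ          0.5695   -0.8543   -0.8543
  eq         0.9591     4.266    0.4567
  solve Keq expr → x = -0.2848; check Q = 8.036
Then add 0.06642 M of D.
Step 2:
                  G         A         D
  init       0.9591     4.266    0.5231
  Δ         0.03351  -0.05027  -0.05027
  eq         0.9927     4.215    0.4728
  solve Keq expr → x = -0.01676; check Q = 8.036

[D]_eq = 0.4728 M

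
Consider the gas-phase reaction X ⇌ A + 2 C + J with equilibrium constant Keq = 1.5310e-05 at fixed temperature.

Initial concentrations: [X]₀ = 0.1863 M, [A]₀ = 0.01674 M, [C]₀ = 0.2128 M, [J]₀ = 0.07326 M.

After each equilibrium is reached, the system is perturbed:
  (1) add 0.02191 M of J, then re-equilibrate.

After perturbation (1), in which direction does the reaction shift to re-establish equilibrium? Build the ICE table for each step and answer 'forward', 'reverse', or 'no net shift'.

Q₀ = 2.9809e-04 vs Keq = 1.5310e-05 ⇒ Q>K, reverse
Step 1:
                  X         A         C         J
  init       0.1863   0.01674    0.2128   0.07326
  Δ         0.01515  -0.01515  -0.03029  -0.01515
  eq         0.2014  0.001593    0.1825   0.05811
  solve Keq expr → x = -0.01515; check Q = 1.5310e-05
Then add 0.02191 M of J.
Step 2:
                  X         A         C         J
  init       0.2014  0.001593    0.1825   0.08002
  Δ       4.1705e-04 -4.1705e-04 -8.3409e-04 -4.1705e-04
  eq         0.2019  0.001176    0.1817   0.07961
  solve Keq expr → x = -4.1705e-04; check Q = 1.5310e-05

Direction: reverse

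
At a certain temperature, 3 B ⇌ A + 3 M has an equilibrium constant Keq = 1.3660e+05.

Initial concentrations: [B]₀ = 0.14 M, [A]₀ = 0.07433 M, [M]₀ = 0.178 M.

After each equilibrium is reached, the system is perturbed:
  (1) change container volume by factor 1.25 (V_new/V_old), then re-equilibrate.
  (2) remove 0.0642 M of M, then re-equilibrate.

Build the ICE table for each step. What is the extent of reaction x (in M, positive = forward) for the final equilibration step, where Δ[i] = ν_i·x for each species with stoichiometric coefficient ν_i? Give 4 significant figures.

Q₀ = 0.1528 vs Keq = 1.3660e+05 ⇒ Q<K, forward
Step 1:
                  B         A         M
  I            0.14   0.07433     0.178
  C          -0.137   0.04566     0.137
  E        0.003017      0.12     0.315
  solve Keq expr → x = 0.04566; check Q = 1.3660e+05
Then change container volume by factor 1.25 (V_new/V_old).
Step 2:
                  B         A         M
  I        0.002413   0.09599     0.252
  C       -1.7103e-04 5.7009e-05 1.7103e-04
  E        0.002242   0.09605    0.2522
  solve Keq expr → x = 5.7009e-05; check Q = 1.3660e+05
Then remove 0.0642 M of M.
Step 3:
                  B         A         M
  I        0.002242   0.09605     0.188
  C       -5.6477e-04 1.8826e-04 5.6477e-04
  E        0.001677   0.09624    0.1885
  solve Keq expr → x = 1.8826e-04; check Q = 1.3660e+05

x = 1.8826e-04 M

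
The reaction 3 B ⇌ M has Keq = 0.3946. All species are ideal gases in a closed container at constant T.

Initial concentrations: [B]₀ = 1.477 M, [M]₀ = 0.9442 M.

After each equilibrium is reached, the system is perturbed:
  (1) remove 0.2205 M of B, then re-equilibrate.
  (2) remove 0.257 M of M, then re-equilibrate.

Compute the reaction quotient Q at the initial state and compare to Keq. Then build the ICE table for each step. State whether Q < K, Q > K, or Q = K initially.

Q₀ = 0.293; Q < K (proceeds forward)

Q₀ = 0.293 vs Keq = 0.3946 ⇒ Q<K, forward
Step 1:
                    B           M
  Initial       1.477      0.9442
  Change      -0.1207     0.04024
  Equil         1.356      0.9844
  solve Keq expr → x = 0.04024; check Q = 0.3946
Then remove 0.2205 M of B.
Step 2:
                    B           M
  Initial       1.136      0.9844
  Change       0.1907    -0.06355
  Equil         1.326      0.9209
  solve Keq expr → x = -0.06355; check Q = 0.3946
Then remove 0.257 M of M.
Step 3:
                    B           M
  Initial       1.326      0.6639
  Change      -0.1147     0.03822
  Equil         1.212      0.7021
  solve Keq expr → x = 0.03822; check Q = 0.3946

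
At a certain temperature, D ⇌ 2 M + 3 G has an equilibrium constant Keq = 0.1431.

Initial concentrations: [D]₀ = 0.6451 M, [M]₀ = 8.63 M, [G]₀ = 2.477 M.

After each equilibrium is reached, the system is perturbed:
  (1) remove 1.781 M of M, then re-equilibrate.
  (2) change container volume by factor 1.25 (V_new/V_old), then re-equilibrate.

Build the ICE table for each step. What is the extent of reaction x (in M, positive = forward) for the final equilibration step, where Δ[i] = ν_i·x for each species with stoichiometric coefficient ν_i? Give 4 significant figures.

x = 0.01704 M

Q₀ = 1755 vs Keq = 0.1431 ⇒ Q>K, reverse
Step 1:
                  D         M         G
  init       0.6451      8.63     2.477
  Δ          0.7726    -1.545    -2.318
  eq          1.418     7.085    0.1593
  solve Keq expr → x = -0.7726; check Q = 0.1431
Then remove 1.781 M of M.
Step 2:
                  D         M         G
  init        1.418     5.304    0.1593
  Δ        -0.01096   0.02192   0.03288
  eq          1.407     5.326    0.1922
  solve Keq expr → x = 0.01096; check Q = 0.1431
Then change container volume by factor 1.25 (V_new/V_old).
Step 3:
                  D         M         G
  init        1.125     4.261    0.1537
  Δ        -0.01704   0.03409   0.05113
  eq          1.108     4.295    0.2049
  solve Keq expr → x = 0.01704; check Q = 0.1431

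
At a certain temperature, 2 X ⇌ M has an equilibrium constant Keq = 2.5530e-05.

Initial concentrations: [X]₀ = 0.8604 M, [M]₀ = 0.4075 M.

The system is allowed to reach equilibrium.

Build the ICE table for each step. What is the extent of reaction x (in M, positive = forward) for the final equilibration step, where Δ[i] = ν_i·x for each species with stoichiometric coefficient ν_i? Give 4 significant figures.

Q₀ = 0.5505 vs Keq = 2.5530e-05 ⇒ Q>K, reverse
Step 1:
                  X         M
  Initial    0.8604    0.4075
  Change     0.8149   -0.4074
  Equil       1.675 7.1650e-05
  solve Keq expr → x = -0.4074; check Q = 2.5530e-05

x = -0.4074 M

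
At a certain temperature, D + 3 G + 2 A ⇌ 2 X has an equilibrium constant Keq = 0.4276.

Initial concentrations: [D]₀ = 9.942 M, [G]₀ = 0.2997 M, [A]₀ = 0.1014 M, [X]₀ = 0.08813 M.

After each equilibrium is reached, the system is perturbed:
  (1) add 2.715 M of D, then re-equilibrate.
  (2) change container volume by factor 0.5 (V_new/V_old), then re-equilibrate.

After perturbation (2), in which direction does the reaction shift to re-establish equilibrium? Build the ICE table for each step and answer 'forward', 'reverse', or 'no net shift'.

Q₀ = 2.823 vs Keq = 0.4276 ⇒ Q>K, reverse
Step 1:
                   D          G          A          X
  Initial      9.942     0.2997     0.1014    0.08813
  Change     0.01591    0.04774    0.03183   -0.03183
  Equil        9.958     0.3474     0.1332     0.0563
  solve Keq expr → x = -0.01591; check Q = 0.4276
Then add 2.715 M of D.
Step 2:
                   D          G          A          X
  Initial      12.67     0.3474     0.1332     0.0563
  Change   -0.001923  -0.005768  -0.003846   0.003846
  Equil        12.67     0.3417     0.1294    0.06015
  solve Keq expr → x = 0.001923; check Q = 0.4276
Then change container volume by factor 0.5 (V_new/V_old).
Step 3:
                   D          G          A          X
  Initial      25.34     0.6833     0.2588     0.1203
  Change    -0.04733     -0.142   -0.09467    0.09467
  Equil        25.29     0.5413     0.1641      0.215
  solve Keq expr → x = 0.04733; check Q = 0.4276

Direction: forward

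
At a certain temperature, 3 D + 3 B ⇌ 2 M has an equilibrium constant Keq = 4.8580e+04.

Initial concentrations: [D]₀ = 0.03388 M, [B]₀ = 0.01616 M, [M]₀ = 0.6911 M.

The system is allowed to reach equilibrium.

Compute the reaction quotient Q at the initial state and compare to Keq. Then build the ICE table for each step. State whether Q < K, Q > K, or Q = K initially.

Q₀ = 2.9102e+09 vs Keq = 4.8580e+04 ⇒ Q>K, reverse
Step 1:
                  D         B         M
  Initial   0.03388   0.01616    0.6911
  Change     0.1159    0.1159   -0.0773
  Equil      0.1498    0.1321    0.6138
  solve Keq expr → x = -0.03865; check Q = 4.8580e+04

Q₀ = 2.9102e+09; Q > K (proceeds reverse)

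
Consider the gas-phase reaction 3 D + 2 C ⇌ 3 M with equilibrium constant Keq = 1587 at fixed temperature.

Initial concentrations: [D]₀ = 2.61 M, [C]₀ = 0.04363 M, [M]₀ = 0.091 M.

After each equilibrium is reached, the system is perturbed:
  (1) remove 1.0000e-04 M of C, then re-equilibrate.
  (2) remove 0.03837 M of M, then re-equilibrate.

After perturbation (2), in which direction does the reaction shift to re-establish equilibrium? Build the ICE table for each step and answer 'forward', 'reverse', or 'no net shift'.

Q₀ = 0.02227 vs Keq = 1587 ⇒ Q<K, forward
Step 1:
                   D          C          M
  init          2.61    0.04363      0.091
  Δ         -0.06487   -0.04325    0.06487
  eq           2.545 3.8046e-04     0.1559
  solve Keq expr → x = 0.02162; check Q = 1587
Then remove 1.0000e-04 M of C.
Step 2:
                   D          C          M
  init         2.545 2.8046e-04     0.1559
  Δ       1.4913e-04 9.9421e-05 -1.4913e-04
  eq           2.545 3.7988e-04     0.1557
  solve Keq expr → x = -4.9710e-05; check Q = 1587
Then remove 0.03837 M of M.
Step 3:
                   D          C          M
  init         2.545 3.7988e-04     0.1174
  Δ       -1.9606e-04 -1.3071e-04 1.9606e-04
  eq           2.545 2.4917e-04     0.1176
  solve Keq expr → x = 6.5354e-05; check Q = 1587

Direction: forward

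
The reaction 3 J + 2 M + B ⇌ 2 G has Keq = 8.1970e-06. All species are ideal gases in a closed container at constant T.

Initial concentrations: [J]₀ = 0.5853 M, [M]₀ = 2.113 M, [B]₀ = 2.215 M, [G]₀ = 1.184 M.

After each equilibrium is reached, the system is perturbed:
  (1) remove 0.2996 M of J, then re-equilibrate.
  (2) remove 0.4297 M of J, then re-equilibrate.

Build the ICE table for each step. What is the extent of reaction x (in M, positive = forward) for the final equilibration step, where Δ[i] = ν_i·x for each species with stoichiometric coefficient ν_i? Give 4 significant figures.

x = -0.006326 M

Q₀ = 0.707 vs Keq = 8.1970e-06 ⇒ Q>K, reverse
Step 1:
                    J           M           B           G
  init         0.5853       2.113       2.215       1.184
  Δ             1.696       1.131      0.5653      -1.131
  eq            2.281       3.244        2.78     0.05335
  solve Keq expr → x = -0.5653; check Q = 8.1970e-06
Then remove 0.2996 M of J.
Step 2:
                    J           M           B           G
  init          1.982       3.244        2.78     0.05335
  Δ           0.01429    0.009524    0.004762   -0.009524
  eq            1.996       3.253       2.785     0.04383
  solve Keq expr → x = -0.004762; check Q = 8.1970e-06
Then remove 0.4297 M of J.
Step 3:
                    J           M           B           G
  init          1.566       3.253       2.785     0.04383
  Δ           0.01898     0.01265    0.006326    -0.01265
  eq            1.585       3.266       2.791     0.03118
  solve Keq expr → x = -0.006326; check Q = 8.1970e-06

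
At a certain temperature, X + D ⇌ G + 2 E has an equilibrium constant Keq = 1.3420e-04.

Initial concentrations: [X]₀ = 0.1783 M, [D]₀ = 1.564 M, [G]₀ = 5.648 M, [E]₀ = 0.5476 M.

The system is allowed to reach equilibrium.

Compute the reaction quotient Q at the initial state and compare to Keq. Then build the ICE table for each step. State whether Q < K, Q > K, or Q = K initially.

Q₀ = 6.073; Q > K (proceeds reverse)

Q₀ = 6.073 vs Keq = 1.3420e-04 ⇒ Q>K, reverse
Step 1:
                  X         D         G         E
  I          0.1783     1.564     5.648    0.5476
  C          0.2715    0.2715   -0.2715   -0.5431
  E          0.4498     1.836     5.376   0.00454
  solve Keq expr → x = -0.2715; check Q = 1.3420e-04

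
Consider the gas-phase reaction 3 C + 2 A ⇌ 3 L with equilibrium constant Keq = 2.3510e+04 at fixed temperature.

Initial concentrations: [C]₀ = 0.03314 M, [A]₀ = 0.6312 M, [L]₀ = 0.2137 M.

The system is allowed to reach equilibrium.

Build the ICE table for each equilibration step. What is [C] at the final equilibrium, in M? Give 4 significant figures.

Q₀ = 673 vs Keq = 2.3510e+04 ⇒ Q<K, forward
Step 1:
                    C           A           L
  Initial     0.03314      0.6312      0.2137
  Change     -0.02179    -0.01453     0.02179
  Equil       0.01135      0.6167      0.2355
  solve Keq expr → x = 0.007265; check Q = 2.3510e+04

[C]_eq = 0.01135 M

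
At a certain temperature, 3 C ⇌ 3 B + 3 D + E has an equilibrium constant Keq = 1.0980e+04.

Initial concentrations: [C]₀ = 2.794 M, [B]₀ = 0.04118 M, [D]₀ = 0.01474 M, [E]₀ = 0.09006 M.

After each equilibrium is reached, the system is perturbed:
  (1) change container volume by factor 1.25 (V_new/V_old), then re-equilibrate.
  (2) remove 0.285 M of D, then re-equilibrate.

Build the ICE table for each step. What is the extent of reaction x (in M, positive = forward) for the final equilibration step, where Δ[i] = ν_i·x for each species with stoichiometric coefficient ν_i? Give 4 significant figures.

x = 0.006889 M

Q₀ = 9.2343e-13 vs Keq = 1.0980e+04 ⇒ Q<K, forward
Step 1:
                  C         B         D         E
  init        2.794   0.04118   0.01474   0.09006
  Δ          -2.511     2.511     2.511    0.8371
  eq         0.2828     2.552     2.526    0.9271
  solve Keq expr → x = 0.8371; check Q = 1.0980e+04
Then change container volume by factor 1.25 (V_new/V_old).
Step 2:
                  C         B         D         E
  init       0.2263     2.042     2.021    0.7417
  Δ        -0.04878   0.04878   0.04878   0.01626
  eq         0.1775     2.091      2.07     0.758
  solve Keq expr → x = 0.01626; check Q = 1.0980e+04
Then remove 0.285 M of D.
Step 3:
                  C         B         D         E
  init       0.1775     2.091     1.785     0.758
  Δ        -0.02067   0.02067   0.02067  0.006889
  eq         0.1568     2.111     1.805    0.7648
  solve Keq expr → x = 0.006889; check Q = 1.0980e+04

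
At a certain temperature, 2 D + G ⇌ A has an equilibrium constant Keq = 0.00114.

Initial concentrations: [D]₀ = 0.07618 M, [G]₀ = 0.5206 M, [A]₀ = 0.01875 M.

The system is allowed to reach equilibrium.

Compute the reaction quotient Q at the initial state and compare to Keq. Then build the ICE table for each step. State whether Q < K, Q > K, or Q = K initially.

Q₀ = 6.206; Q > K (proceeds reverse)

Q₀ = 6.206 vs Keq = 0.00114 ⇒ Q>K, reverse
Step 1:
                    D           G           A
  Initial     0.07618      0.5206     0.01875
  Change      0.03748     0.01874    -0.01874
  Equil        0.1137      0.5393  7.9436e-06
  solve Keq expr → x = -0.01874; check Q = 0.00114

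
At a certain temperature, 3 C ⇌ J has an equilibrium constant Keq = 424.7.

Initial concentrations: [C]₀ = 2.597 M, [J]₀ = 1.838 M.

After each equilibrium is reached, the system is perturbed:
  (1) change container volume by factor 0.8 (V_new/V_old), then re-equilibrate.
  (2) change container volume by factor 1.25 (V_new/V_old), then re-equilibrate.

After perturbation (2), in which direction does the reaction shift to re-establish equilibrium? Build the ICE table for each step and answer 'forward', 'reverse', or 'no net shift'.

Q₀ = 0.1049 vs Keq = 424.7 ⇒ Q<K, forward
Step 1:
                  C         J
  I           2.597     1.838
  C          -2.413    0.8044
  E          0.1839     2.642
  solve Keq expr → x = 0.8044; check Q = 424.7
Then change container volume by factor 0.8 (V_new/V_old).
Step 2:
                  C         J
  I          0.2299     3.303
  C        -0.03157   0.01052
  E          0.1983     3.313
  solve Keq expr → x = 0.01052; check Q = 424.7
Then change container volume by factor 1.25 (V_new/V_old).
Step 3:
                  C         J
  I          0.1587     2.651
  C         0.02525 -0.008418
  E          0.1839     2.642
  solve Keq expr → x = -0.008418; check Q = 424.7

Direction: reverse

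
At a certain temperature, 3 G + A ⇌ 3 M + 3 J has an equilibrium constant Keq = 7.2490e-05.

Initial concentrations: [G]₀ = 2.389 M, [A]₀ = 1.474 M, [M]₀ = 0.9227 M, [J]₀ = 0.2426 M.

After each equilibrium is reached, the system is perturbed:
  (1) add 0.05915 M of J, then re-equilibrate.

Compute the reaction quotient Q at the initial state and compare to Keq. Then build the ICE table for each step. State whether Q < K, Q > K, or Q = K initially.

Q₀ = 5.5809e-04 vs Keq = 7.2490e-05 ⇒ Q>K, reverse
Step 1:
                    G           A           M           J
  Initial       2.389       1.474      0.9227      0.2426
  Change      0.09836     0.03279    -0.09836    -0.09836
  Equil         2.487       1.507      0.8243      0.1442
  solve Keq expr → x = -0.03279; check Q = 7.2490e-05
Then add 0.05915 M of J.
Step 2:
                    G           A           M           J
  Initial       2.487       1.507      0.8243      0.2034
  Change        0.047     0.01567      -0.047      -0.047
  Equil         2.534       1.522      0.7773      0.1564
  solve Keq expr → x = -0.01567; check Q = 7.2490e-05

Q₀ = 5.5809e-04; Q > K (proceeds reverse)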